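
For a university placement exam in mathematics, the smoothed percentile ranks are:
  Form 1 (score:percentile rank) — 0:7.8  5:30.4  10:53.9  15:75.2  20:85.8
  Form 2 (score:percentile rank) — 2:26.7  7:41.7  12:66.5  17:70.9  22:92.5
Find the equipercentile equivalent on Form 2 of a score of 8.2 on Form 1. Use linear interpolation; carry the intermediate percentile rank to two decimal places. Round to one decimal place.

7.8

PR of 8.2 on Form 1: 30.4 + (8.2 − 5)/(10 − 5) × (53.9 − 30.4) = 45.44
On Form 2, PR 45.44 falls between score 7 (PR 41.7) and 12 (PR 66.5).
Interpolate: 7 + (45.44 − 41.7)/(66.5 − 41.7) × (12 − 7) = 7.8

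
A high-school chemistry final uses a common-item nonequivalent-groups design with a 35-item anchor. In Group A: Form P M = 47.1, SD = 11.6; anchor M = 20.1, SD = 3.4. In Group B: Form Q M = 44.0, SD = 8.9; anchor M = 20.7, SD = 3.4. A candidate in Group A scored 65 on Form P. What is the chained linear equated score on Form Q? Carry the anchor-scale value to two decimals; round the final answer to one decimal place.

56.2

Form P → anchor (Group A): v = (3.4/11.6)(65 − 47.1) + 20.1 = 25.35
anchor → Form Q (Group B): y = (8.9/3.4)(25.35 − 20.7) + 44.0 = 56.2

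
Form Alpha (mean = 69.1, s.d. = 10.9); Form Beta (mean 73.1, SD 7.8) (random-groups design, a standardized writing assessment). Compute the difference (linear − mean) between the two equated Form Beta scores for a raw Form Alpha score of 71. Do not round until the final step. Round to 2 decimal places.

Mean-equated: 71 + (73.1 − 69.1) = 75.00
Linear-equated: (7.8/10.9)(71 − 69.1) + 73.1 = 74.460
Difference = 74.460 − 75.00 = -0.54

-0.54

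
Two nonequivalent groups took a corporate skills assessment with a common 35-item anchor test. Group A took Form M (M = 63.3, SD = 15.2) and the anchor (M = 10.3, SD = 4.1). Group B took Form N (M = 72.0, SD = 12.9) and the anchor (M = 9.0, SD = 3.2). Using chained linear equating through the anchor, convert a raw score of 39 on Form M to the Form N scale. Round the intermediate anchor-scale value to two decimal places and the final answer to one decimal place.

50.8

Form M → anchor (Group A): v = (4.1/15.2)(39 − 63.3) + 10.3 = 3.75
anchor → Form N (Group B): y = (12.9/3.2)(3.75 − 9.0) + 72.0 = 50.8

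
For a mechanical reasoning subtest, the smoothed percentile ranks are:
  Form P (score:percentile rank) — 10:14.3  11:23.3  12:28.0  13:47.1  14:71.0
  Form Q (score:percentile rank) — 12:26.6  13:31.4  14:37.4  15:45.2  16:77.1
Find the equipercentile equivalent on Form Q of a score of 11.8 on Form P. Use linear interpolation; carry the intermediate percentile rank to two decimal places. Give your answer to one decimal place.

PR of 11.8 on Form P: 23.3 + (11.8 − 11)/(12 − 11) × (28.0 − 23.3) = 27.06
On Form Q, PR 27.06 falls between score 12 (PR 26.6) and 13 (PR 31.4).
Interpolate: 12 + (27.06 − 26.6)/(31.4 − 26.6) × (13 − 12) = 12.1

12.1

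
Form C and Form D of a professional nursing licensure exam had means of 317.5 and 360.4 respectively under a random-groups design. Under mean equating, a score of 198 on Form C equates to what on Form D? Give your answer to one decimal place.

Mean equating: y = x + (M_Y − M_X) = 198 + (360.4 − 317.5) = 240.9

240.9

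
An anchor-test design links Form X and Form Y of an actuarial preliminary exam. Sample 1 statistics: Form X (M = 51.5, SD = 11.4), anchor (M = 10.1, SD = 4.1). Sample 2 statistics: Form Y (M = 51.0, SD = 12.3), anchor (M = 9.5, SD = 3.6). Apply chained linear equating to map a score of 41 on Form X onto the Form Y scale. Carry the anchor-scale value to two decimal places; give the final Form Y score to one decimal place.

40.1

Form X → anchor (Sample 1): v = (4.1/11.4)(41 − 51.5) + 10.1 = 6.32
anchor → Form Y (Sample 2): y = (12.3/3.6)(6.32 − 9.5) + 51.0 = 40.1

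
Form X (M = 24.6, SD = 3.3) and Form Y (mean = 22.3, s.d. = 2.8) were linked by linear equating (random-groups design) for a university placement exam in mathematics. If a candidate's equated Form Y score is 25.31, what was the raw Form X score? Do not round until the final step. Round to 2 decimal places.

28.15

Invert y = (SD_Y/SD_X)(x − M_X) + M_Y:
x = (SD_X/SD_Y)(y − M_Y) + M_X = (3.3/2.8)(25.31 − 22.3) + 24.6
x = 1.178571 × 3.010 + 24.6 = 28.15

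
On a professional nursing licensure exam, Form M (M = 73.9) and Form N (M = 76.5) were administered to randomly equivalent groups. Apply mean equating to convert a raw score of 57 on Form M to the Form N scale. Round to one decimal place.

59.6

Mean equating: y = x + (M_Y − M_X) = 57 + (76.5 − 73.9) = 59.6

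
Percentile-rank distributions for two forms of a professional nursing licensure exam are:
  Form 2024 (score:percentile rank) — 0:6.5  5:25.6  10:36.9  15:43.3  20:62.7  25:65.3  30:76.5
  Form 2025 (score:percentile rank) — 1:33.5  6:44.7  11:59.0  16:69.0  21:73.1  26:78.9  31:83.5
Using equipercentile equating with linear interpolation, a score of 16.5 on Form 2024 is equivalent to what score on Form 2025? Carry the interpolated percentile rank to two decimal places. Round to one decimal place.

PR of 16.5 on Form 2024: 43.3 + (16.5 − 15)/(20 − 15) × (62.7 − 43.3) = 49.12
On Form 2025, PR 49.12 falls between score 6 (PR 44.7) and 11 (PR 59.0).
Interpolate: 6 + (49.12 − 44.7)/(59.0 − 44.7) × (11 − 6) = 7.5

7.5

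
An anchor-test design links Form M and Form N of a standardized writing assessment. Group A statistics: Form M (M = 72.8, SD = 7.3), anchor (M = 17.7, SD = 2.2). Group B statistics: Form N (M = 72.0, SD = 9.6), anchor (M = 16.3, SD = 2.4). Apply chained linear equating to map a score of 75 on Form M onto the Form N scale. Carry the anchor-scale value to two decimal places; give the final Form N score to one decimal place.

Form M → anchor (Group A): v = (2.2/7.3)(75 − 72.8) + 17.7 = 18.36
anchor → Form N (Group B): y = (9.6/2.4)(18.36 − 16.3) + 72.0 = 80.2

80.2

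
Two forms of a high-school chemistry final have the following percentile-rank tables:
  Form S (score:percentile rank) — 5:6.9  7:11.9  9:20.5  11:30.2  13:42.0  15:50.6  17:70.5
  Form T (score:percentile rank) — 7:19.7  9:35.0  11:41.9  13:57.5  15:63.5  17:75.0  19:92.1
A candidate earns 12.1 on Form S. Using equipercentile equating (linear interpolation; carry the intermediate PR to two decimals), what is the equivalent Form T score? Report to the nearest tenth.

PR of 12.1 on Form S: 30.2 + (12.1 − 11)/(13 − 11) × (42.0 − 30.2) = 36.69
On Form T, PR 36.69 falls between score 9 (PR 35.0) and 11 (PR 41.9).
Interpolate: 9 + (36.69 − 35.0)/(41.9 − 35.0) × (11 − 9) = 9.5

9.5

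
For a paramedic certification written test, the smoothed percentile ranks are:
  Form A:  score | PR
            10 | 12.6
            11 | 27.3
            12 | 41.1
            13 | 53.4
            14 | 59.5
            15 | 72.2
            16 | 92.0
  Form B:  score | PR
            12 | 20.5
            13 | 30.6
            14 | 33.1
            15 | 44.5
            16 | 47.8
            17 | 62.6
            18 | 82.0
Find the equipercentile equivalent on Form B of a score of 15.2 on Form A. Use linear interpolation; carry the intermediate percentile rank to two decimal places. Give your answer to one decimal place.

PR of 15.2 on Form A: 72.2 + (15.2 − 15)/(16 − 15) × (92.0 − 72.2) = 76.16
On Form B, PR 76.16 falls between score 17 (PR 62.6) and 18 (PR 82.0).
Interpolate: 17 + (76.16 − 62.6)/(82.0 − 62.6) × (18 − 17) = 17.7

17.7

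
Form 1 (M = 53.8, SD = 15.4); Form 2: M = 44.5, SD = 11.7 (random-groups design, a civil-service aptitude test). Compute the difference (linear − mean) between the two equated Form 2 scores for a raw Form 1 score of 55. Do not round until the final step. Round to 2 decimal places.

-0.29

Mean-equated: 55 + (44.5 − 53.8) = 45.70
Linear-equated: (11.7/15.4)(55 − 53.8) + 44.5 = 45.412
Difference = 45.412 − 45.70 = -0.29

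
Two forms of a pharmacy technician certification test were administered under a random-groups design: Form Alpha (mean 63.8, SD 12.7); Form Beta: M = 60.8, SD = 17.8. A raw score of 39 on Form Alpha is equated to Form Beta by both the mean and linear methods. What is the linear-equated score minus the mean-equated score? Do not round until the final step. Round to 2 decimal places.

Mean-equated: 39 + (60.8 − 63.8) = 36.00
Linear-equated: (17.8/12.7)(39 − 63.8) + 60.8 = 26.041
Difference = 26.041 − 36.00 = -9.96

-9.96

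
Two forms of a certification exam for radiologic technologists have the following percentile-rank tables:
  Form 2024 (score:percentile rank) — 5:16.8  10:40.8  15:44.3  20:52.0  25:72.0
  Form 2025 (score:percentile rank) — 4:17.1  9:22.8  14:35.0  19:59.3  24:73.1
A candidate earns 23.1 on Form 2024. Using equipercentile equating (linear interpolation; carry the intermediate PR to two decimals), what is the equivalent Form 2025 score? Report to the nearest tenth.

20.8

PR of 23.1 on Form 2024: 52.0 + (23.1 − 20)/(25 − 20) × (72.0 − 52.0) = 64.40
On Form 2025, PR 64.40 falls between score 19 (PR 59.3) and 24 (PR 73.1).
Interpolate: 19 + (64.40 − 59.3)/(73.1 − 59.3) × (24 − 19) = 20.8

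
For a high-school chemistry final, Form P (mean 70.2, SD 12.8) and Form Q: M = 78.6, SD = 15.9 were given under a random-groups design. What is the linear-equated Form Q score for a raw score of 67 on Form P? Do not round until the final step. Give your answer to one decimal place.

Linear equating: y = (SD_Y/SD_X)(x − M_X) + M_Y
y = (15.9/12.8)(67 − 70.2) + 78.6
y = 1.242188 × -3.2 + 78.6 = -3.9750 + 78.6 = 74.6

74.6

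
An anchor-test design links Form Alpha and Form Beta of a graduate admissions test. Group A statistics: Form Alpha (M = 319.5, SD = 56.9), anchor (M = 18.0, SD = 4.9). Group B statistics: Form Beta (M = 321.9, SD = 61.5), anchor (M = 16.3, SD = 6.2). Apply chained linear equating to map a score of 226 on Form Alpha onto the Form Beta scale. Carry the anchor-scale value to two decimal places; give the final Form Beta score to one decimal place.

258.9

Form Alpha → anchor (Group A): v = (4.9/56.9)(226 − 319.5) + 18.0 = 9.95
anchor → Form Beta (Group B): y = (61.5/6.2)(9.95 − 16.3) + 321.9 = 258.9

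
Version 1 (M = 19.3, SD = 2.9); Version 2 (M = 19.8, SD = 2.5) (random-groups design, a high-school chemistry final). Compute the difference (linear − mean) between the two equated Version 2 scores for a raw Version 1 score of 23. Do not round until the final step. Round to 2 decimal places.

-0.51

Mean-equated: 23 + (19.8 − 19.3) = 23.50
Linear-equated: (2.5/2.9)(23 − 19.3) + 19.8 = 22.990
Difference = 22.990 − 23.50 = -0.51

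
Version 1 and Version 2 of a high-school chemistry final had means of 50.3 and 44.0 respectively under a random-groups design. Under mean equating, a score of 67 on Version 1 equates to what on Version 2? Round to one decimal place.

Mean equating: y = x + (M_Y − M_X) = 67 + (44.0 − 50.3) = 60.7

60.7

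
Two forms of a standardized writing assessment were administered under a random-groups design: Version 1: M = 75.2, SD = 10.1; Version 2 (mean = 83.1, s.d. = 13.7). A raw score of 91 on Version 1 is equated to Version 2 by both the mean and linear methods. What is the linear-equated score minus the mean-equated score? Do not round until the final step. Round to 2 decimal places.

5.63

Mean-equated: 91 + (83.1 − 75.2) = 98.90
Linear-equated: (13.7/10.1)(91 − 75.2) + 83.1 = 104.532
Difference = 104.532 − 98.90 = 5.63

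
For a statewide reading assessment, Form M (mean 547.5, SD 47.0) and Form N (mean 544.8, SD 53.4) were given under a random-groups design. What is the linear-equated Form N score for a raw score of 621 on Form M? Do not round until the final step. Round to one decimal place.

Linear equating: y = (SD_Y/SD_X)(x − M_X) + M_Y
y = (53.4/47.0)(621 − 547.5) + 544.8
y = 1.136170 × 73.5 + 544.8 = 83.5085 + 544.8 = 628.3

628.3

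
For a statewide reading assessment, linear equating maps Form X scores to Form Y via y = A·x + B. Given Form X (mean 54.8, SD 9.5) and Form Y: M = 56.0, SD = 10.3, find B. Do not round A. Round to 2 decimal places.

A = SD_Y / SD_X = 10.3 / 9.5 = 1.084211
B = M_Y − A·M_X = 56.0 − 1.084211 × 54.8 = -3.41

-3.41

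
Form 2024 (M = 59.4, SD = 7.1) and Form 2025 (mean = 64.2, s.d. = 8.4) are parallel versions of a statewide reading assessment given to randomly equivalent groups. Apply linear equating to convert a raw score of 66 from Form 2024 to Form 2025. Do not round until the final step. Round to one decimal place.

72.0

Linear equating: y = (SD_Y/SD_X)(x − M_X) + M_Y
y = (8.4/7.1)(66 − 59.4) + 64.2
y = 1.183099 × 6.6 + 64.2 = 7.8085 + 64.2 = 72.0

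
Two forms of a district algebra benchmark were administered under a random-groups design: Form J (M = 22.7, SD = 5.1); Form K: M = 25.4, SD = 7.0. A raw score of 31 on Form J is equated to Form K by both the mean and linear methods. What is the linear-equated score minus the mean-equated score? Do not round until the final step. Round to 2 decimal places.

Mean-equated: 31 + (25.4 − 22.7) = 33.70
Linear-equated: (7.0/5.1)(31 − 22.7) + 25.4 = 36.792
Difference = 36.792 − 33.70 = 3.09

3.09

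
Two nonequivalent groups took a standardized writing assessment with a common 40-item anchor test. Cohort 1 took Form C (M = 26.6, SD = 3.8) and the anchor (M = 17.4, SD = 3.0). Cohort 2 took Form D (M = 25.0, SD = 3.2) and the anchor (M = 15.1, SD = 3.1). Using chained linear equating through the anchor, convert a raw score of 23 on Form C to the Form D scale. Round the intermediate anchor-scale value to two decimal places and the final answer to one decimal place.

24.4

Form C → anchor (Cohort 1): v = (3.0/3.8)(23 − 26.6) + 17.4 = 14.56
anchor → Form D (Cohort 2): y = (3.2/3.1)(14.56 − 15.1) + 25.0 = 24.4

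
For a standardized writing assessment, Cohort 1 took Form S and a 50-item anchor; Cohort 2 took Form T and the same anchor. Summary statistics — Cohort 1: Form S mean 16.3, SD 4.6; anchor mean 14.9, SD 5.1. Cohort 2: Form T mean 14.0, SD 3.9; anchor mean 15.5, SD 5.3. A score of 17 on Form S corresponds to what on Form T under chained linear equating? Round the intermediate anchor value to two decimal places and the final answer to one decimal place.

Form S → anchor (Cohort 1): v = (5.1/4.6)(17 − 16.3) + 14.9 = 15.68
anchor → Form T (Cohort 2): y = (3.9/5.3)(15.68 − 15.5) + 14.0 = 14.1

14.1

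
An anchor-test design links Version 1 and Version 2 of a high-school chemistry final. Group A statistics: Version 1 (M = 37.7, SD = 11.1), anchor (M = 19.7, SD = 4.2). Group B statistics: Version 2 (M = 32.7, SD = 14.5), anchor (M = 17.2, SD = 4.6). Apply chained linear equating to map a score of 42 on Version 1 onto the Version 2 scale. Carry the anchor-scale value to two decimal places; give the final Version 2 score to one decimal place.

45.7

Version 1 → anchor (Group A): v = (4.2/11.1)(42 − 37.7) + 19.7 = 21.33
anchor → Version 2 (Group B): y = (14.5/4.6)(21.33 − 17.2) + 32.7 = 45.7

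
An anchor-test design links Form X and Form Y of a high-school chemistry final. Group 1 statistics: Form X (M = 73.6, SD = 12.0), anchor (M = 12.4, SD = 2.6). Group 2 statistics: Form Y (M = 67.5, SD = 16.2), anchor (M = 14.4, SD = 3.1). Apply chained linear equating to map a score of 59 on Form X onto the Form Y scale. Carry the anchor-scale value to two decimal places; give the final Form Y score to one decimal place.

Form X → anchor (Group 1): v = (2.6/12.0)(59 − 73.6) + 12.4 = 9.24
anchor → Form Y (Group 2): y = (16.2/3.1)(9.24 − 14.4) + 67.5 = 40.5

40.5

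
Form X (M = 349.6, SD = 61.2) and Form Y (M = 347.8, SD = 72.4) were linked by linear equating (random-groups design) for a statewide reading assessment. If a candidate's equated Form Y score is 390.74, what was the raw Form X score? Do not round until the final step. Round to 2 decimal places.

Invert y = (SD_Y/SD_X)(x − M_X) + M_Y:
x = (SD_X/SD_Y)(y − M_Y) + M_X = (61.2/72.4)(390.74 − 347.8) + 349.6
x = 0.845304 × 42.940 + 349.6 = 385.90

385.90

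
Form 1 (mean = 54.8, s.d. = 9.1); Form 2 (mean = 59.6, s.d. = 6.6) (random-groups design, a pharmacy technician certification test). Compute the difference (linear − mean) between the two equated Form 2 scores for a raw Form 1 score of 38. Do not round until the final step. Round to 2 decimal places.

4.62

Mean-equated: 38 + (59.6 − 54.8) = 42.80
Linear-equated: (6.6/9.1)(38 − 54.8) + 59.6 = 47.415
Difference = 47.415 − 42.80 = 4.62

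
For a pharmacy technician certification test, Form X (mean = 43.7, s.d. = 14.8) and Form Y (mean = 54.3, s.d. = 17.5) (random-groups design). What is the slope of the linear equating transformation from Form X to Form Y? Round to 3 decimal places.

1.182

A = SD_Y / SD_X = 17.5 / 14.8 = 1.182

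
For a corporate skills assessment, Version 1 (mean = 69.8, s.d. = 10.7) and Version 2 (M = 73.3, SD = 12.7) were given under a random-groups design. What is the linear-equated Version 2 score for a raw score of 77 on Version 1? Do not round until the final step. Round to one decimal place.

81.8

Linear equating: y = (SD_Y/SD_X)(x − M_X) + M_Y
y = (12.7/10.7)(77 − 69.8) + 73.3
y = 1.186916 × 7.2 + 73.3 = 8.5458 + 73.3 = 81.8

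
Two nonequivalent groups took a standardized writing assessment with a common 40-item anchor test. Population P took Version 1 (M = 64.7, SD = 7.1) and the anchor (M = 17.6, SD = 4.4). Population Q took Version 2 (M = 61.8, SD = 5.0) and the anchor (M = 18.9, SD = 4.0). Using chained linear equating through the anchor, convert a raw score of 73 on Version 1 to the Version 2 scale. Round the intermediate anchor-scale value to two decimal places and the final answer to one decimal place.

66.6

Version 1 → anchor (Population P): v = (4.4/7.1)(73 − 64.7) + 17.6 = 22.74
anchor → Version 2 (Population Q): y = (5.0/4.0)(22.74 − 18.9) + 61.8 = 66.6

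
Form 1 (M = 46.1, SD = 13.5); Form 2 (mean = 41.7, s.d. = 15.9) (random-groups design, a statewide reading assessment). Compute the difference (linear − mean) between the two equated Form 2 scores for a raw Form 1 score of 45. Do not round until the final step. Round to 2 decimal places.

Mean-equated: 45 + (41.7 − 46.1) = 40.60
Linear-equated: (15.9/13.5)(45 − 46.1) + 41.7 = 40.404
Difference = 40.404 − 40.60 = -0.20

-0.20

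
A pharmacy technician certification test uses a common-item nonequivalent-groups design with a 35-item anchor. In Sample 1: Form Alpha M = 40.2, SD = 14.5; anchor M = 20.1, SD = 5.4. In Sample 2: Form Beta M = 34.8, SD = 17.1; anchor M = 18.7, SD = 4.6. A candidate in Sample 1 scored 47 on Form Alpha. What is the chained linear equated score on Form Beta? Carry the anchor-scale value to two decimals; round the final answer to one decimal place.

49.4

Form Alpha → anchor (Sample 1): v = (5.4/14.5)(47 − 40.2) + 20.1 = 22.63
anchor → Form Beta (Sample 2): y = (17.1/4.6)(22.63 − 18.7) + 34.8 = 49.4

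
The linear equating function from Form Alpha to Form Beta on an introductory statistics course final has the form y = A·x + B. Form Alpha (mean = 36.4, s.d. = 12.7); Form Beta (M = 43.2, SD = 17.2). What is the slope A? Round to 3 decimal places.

A = SD_Y / SD_X = 17.2 / 12.7 = 1.354

1.354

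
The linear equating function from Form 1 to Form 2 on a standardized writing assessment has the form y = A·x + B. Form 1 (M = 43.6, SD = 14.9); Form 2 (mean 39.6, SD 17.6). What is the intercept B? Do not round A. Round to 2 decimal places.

A = SD_Y / SD_X = 17.6 / 14.9 = 1.181208
B = M_Y − A·M_X = 39.6 − 1.181208 × 43.6 = -11.90

-11.90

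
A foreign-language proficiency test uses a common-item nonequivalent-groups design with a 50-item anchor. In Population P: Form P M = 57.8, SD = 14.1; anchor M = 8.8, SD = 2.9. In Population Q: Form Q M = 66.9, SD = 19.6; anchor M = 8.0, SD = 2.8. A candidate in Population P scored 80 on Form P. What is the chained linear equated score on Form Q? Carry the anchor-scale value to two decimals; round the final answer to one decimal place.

Form P → anchor (Population P): v = (2.9/14.1)(80 − 57.8) + 8.8 = 13.37
anchor → Form Q (Population Q): y = (19.6/2.8)(13.37 − 8.0) + 66.9 = 104.5

104.5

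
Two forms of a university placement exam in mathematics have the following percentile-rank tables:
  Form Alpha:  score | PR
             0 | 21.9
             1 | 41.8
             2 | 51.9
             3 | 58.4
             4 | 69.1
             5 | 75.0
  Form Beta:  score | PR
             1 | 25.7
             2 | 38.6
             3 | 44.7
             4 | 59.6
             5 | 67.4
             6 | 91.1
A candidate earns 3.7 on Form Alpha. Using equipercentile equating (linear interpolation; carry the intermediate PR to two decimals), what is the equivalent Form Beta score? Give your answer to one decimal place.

PR of 3.7 on Form Alpha: 58.4 + (3.7 − 3)/(4 − 3) × (69.1 − 58.4) = 65.89
On Form Beta, PR 65.89 falls between score 4 (PR 59.6) and 5 (PR 67.4).
Interpolate: 4 + (65.89 − 59.6)/(67.4 − 59.6) × (5 − 4) = 4.8

4.8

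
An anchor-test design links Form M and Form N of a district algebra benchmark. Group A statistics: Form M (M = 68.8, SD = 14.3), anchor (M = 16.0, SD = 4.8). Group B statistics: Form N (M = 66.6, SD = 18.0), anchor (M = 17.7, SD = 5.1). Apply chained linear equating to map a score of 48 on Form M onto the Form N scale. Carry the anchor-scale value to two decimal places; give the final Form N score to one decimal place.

36.0

Form M → anchor (Group A): v = (4.8/14.3)(48 − 68.8) + 16.0 = 9.02
anchor → Form N (Group B): y = (18.0/5.1)(9.02 − 17.7) + 66.6 = 36.0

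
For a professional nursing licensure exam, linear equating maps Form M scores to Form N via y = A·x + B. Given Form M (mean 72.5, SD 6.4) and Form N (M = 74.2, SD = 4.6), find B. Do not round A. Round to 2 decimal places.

22.09

A = SD_Y / SD_X = 4.6 / 6.4 = 0.718750
B = M_Y − A·M_X = 74.2 − 0.718750 × 72.5 = 22.09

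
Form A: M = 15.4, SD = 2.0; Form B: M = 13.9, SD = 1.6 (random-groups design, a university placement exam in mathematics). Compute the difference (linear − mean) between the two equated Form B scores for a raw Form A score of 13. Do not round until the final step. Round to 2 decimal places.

0.48

Mean-equated: 13 + (13.9 − 15.4) = 11.50
Linear-equated: (1.6/2.0)(13 − 15.4) + 13.9 = 11.980
Difference = 11.980 − 11.50 = 0.48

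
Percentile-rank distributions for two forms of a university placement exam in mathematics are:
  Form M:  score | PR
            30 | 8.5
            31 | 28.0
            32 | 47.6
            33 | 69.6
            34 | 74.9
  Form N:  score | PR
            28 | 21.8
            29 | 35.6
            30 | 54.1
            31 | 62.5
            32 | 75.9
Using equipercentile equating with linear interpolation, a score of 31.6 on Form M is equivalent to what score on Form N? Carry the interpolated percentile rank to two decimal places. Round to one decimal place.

PR of 31.6 on Form M: 28.0 + (31.6 − 31)/(32 − 31) × (47.6 − 28.0) = 39.76
On Form N, PR 39.76 falls between score 29 (PR 35.6) and 30 (PR 54.1).
Interpolate: 29 + (39.76 − 35.6)/(54.1 − 35.6) × (30 − 29) = 29.2

29.2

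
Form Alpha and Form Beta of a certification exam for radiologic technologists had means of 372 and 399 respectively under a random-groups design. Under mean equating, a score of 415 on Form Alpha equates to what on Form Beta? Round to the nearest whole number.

Mean equating: y = x + (M_Y − M_X) = 415 + (399 − 372) = 442

442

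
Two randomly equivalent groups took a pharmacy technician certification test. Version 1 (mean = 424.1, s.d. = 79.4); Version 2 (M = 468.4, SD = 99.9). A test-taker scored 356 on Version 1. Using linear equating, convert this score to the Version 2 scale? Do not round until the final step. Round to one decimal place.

382.7

Linear equating: y = (SD_Y/SD_X)(x − M_X) + M_Y
y = (99.9/79.4)(356 − 424.1) + 468.4
y = 1.258186 × -68.1 + 468.4 = -85.6825 + 468.4 = 382.7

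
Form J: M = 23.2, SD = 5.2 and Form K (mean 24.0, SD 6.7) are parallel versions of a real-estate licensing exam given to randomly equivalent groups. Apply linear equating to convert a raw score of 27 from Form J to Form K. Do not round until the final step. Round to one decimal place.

Linear equating: y = (SD_Y/SD_X)(x − M_X) + M_Y
y = (6.7/5.2)(27 − 23.2) + 24.0
y = 1.288462 × 3.8 + 24.0 = 4.8962 + 24.0 = 28.9

28.9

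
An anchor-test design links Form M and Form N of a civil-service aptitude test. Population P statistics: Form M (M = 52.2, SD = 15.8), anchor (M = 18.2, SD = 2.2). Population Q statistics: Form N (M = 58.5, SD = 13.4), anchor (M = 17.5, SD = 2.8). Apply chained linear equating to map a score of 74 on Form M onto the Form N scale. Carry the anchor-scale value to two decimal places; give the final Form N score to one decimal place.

Form M → anchor (Population P): v = (2.2/15.8)(74 − 52.2) + 18.2 = 21.24
anchor → Form N (Population Q): y = (13.4/2.8)(21.24 − 17.5) + 58.5 = 76.4

76.4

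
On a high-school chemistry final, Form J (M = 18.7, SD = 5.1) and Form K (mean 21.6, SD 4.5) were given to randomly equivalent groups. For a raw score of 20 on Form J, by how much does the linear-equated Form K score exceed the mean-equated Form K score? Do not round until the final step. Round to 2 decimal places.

-0.15

Mean-equated: 20 + (21.6 − 18.7) = 22.90
Linear-equated: (4.5/5.1)(20 − 18.7) + 21.6 = 22.747
Difference = 22.747 − 22.90 = -0.15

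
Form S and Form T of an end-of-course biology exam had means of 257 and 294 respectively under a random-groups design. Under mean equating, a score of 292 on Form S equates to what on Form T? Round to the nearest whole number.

329

Mean equating: y = x + (M_Y − M_X) = 292 + (294 − 257) = 329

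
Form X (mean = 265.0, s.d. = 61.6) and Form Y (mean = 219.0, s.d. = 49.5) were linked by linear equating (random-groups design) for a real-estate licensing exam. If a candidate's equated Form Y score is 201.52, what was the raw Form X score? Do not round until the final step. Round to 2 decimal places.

243.25

Invert y = (SD_Y/SD_X)(x − M_X) + M_Y:
x = (SD_X/SD_Y)(y − M_Y) + M_X = (61.6/49.5)(201.52 − 219.0) + 265.0
x = 1.244444 × -17.480 + 265.0 = 243.25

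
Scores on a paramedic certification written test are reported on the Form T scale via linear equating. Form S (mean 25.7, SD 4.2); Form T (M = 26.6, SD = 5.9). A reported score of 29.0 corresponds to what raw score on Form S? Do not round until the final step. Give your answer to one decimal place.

Invert y = (SD_Y/SD_X)(x − M_X) + M_Y:
x = (SD_X/SD_Y)(y − M_Y) + M_X = (4.2/5.9)(29.0 − 26.6) + 25.7
x = 0.711864 × 2.400 + 25.7 = 27.4

27.4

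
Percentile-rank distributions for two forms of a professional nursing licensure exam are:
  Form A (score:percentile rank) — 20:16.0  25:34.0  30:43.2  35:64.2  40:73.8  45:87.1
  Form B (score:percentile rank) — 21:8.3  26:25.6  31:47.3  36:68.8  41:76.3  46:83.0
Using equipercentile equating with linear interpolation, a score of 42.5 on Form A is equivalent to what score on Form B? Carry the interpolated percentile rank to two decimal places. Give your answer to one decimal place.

44.1

PR of 42.5 on Form A: 73.8 + (42.5 − 40)/(45 − 40) × (87.1 − 73.8) = 80.45
On Form B, PR 80.45 falls between score 41 (PR 76.3) and 46 (PR 83.0).
Interpolate: 41 + (80.45 − 76.3)/(83.0 − 76.3) × (46 − 41) = 44.1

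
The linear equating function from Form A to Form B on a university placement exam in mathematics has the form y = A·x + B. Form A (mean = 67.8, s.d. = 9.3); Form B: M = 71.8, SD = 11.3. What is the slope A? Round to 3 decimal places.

1.215

A = SD_Y / SD_X = 11.3 / 9.3 = 1.215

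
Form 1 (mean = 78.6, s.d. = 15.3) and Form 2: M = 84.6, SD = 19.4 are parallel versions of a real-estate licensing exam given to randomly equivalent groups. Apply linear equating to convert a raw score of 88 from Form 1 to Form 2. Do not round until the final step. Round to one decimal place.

96.5

Linear equating: y = (SD_Y/SD_X)(x − M_X) + M_Y
y = (19.4/15.3)(88 − 78.6) + 84.6
y = 1.267974 × 9.4 + 84.6 = 11.9190 + 84.6 = 96.5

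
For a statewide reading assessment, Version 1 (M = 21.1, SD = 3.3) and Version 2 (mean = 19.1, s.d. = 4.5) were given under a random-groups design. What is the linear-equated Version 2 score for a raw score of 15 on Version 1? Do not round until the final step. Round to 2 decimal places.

10.78

Linear equating: y = (SD_Y/SD_X)(x − M_X) + M_Y
y = (4.5/3.3)(15 − 21.1) + 19.1
y = 1.363636 × -6.1 + 19.1 = -8.3182 + 19.1 = 10.78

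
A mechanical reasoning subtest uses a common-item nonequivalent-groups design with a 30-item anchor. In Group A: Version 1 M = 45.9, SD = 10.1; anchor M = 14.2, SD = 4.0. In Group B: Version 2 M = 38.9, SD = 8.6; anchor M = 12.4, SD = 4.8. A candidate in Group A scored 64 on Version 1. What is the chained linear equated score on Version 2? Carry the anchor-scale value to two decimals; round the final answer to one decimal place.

55.0

Version 1 → anchor (Group A): v = (4.0/10.1)(64 − 45.9) + 14.2 = 21.37
anchor → Version 2 (Group B): y = (8.6/4.8)(21.37 − 12.4) + 38.9 = 55.0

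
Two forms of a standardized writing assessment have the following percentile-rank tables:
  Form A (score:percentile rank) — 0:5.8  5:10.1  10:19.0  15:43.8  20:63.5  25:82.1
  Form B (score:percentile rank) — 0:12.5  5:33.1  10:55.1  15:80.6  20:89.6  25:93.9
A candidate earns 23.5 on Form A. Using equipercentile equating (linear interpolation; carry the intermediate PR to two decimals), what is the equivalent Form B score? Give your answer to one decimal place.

PR of 23.5 on Form A: 63.5 + (23.5 − 20)/(25 − 20) × (82.1 − 63.5) = 76.52
On Form B, PR 76.52 falls between score 10 (PR 55.1) and 15 (PR 80.6).
Interpolate: 10 + (76.52 − 55.1)/(80.6 − 55.1) × (15 − 10) = 14.2

14.2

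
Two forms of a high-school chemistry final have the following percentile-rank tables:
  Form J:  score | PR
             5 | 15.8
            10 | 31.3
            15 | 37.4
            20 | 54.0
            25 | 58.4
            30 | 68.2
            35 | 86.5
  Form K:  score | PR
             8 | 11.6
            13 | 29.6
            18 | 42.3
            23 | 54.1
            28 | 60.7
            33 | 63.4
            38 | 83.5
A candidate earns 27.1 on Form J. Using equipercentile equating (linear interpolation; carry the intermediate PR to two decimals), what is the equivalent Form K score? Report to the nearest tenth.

PR of 27.1 on Form J: 58.4 + (27.1 − 25)/(30 − 25) × (68.2 − 58.4) = 62.52
On Form K, PR 62.52 falls between score 28 (PR 60.7) and 33 (PR 63.4).
Interpolate: 28 + (62.52 − 60.7)/(63.4 − 60.7) × (33 − 28) = 31.4

31.4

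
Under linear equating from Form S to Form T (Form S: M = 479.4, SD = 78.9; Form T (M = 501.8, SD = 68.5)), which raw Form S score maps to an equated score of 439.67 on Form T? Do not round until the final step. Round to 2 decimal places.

407.84

Invert y = (SD_Y/SD_X)(x − M_X) + M_Y:
x = (SD_X/SD_Y)(y − M_Y) + M_X = (78.9/68.5)(439.67 − 501.8) + 479.4
x = 1.151825 × -62.130 + 479.4 = 407.84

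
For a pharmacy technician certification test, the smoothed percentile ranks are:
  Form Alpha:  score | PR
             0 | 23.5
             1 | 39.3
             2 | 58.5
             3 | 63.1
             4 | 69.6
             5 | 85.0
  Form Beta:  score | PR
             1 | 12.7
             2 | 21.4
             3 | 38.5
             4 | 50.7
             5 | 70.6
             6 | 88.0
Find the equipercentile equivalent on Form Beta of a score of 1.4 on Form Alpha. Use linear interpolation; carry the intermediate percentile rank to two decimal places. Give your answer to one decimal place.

3.7

PR of 1.4 on Form Alpha: 39.3 + (1.4 − 1)/(2 − 1) × (58.5 − 39.3) = 46.98
On Form Beta, PR 46.98 falls between score 3 (PR 38.5) and 4 (PR 50.7).
Interpolate: 3 + (46.98 − 38.5)/(50.7 − 38.5) × (4 − 3) = 3.7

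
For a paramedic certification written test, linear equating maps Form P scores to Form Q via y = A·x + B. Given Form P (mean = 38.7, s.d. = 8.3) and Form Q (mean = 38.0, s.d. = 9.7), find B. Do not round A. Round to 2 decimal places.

A = SD_Y / SD_X = 9.7 / 8.3 = 1.168675
B = M_Y − A·M_X = 38.0 − 1.168675 × 38.7 = -7.23

-7.23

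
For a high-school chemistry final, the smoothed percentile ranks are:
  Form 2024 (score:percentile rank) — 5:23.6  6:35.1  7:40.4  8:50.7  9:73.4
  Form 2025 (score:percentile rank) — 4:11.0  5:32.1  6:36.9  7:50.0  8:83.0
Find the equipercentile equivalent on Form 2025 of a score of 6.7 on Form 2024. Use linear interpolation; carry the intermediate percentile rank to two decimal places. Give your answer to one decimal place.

6.1

PR of 6.7 on Form 2024: 35.1 + (6.7 − 6)/(7 − 6) × (40.4 − 35.1) = 38.81
On Form 2025, PR 38.81 falls between score 6 (PR 36.9) and 7 (PR 50.0).
Interpolate: 6 + (38.81 − 36.9)/(50.0 − 36.9) × (7 − 6) = 6.1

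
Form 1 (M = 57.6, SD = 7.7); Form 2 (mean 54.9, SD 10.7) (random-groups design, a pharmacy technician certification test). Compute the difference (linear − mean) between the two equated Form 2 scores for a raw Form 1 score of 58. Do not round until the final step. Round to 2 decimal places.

0.16

Mean-equated: 58 + (54.9 − 57.6) = 55.30
Linear-equated: (10.7/7.7)(58 − 57.6) + 54.9 = 55.456
Difference = 55.456 − 55.30 = 0.16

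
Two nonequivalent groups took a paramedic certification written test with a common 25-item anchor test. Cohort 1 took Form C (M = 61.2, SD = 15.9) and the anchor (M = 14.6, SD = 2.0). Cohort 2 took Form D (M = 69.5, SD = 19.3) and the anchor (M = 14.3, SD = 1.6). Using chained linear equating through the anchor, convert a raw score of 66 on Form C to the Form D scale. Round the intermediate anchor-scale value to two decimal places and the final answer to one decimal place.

Form C → anchor (Cohort 1): v = (2.0/15.9)(66 − 61.2) + 14.6 = 15.20
anchor → Form D (Cohort 2): y = (19.3/1.6)(15.20 − 14.3) + 69.5 = 80.4

80.4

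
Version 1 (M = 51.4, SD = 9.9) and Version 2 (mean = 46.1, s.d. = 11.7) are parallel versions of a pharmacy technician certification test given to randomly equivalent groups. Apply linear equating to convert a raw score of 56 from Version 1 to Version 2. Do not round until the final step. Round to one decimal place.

Linear equating: y = (SD_Y/SD_X)(x − M_X) + M_Y
y = (11.7/9.9)(56 − 51.4) + 46.1
y = 1.181818 × 4.6 + 46.1 = 5.4364 + 46.1 = 51.5

51.5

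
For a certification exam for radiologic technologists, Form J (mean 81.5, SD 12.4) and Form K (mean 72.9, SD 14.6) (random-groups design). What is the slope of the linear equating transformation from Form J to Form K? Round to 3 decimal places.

A = SD_Y / SD_X = 14.6 / 12.4 = 1.177

1.177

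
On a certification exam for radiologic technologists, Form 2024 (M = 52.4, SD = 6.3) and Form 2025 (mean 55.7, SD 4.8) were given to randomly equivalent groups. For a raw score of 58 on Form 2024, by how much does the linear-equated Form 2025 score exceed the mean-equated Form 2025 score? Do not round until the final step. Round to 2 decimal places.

Mean-equated: 58 + (55.7 − 52.4) = 61.30
Linear-equated: (4.8/6.3)(58 − 52.4) + 55.7 = 59.967
Difference = 59.967 − 61.30 = -1.33

-1.33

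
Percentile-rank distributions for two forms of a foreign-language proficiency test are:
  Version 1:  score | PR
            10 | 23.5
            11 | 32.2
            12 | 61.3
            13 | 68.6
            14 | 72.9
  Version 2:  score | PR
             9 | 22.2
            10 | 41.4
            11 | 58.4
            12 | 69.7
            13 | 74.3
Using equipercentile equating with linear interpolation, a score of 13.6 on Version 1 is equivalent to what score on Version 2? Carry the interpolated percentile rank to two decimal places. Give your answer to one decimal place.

12.3

PR of 13.6 on Version 1: 68.6 + (13.6 − 13)/(14 − 13) × (72.9 − 68.6) = 71.18
On Version 2, PR 71.18 falls between score 12 (PR 69.7) and 13 (PR 74.3).
Interpolate: 12 + (71.18 − 69.7)/(74.3 − 69.7) × (13 − 12) = 12.3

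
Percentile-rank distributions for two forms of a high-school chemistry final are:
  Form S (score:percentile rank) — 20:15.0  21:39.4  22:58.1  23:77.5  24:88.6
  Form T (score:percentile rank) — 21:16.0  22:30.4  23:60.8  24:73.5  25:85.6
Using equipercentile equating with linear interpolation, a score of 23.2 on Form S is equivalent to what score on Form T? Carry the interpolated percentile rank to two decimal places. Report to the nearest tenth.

PR of 23.2 on Form S: 77.5 + (23.2 − 23)/(24 − 23) × (88.6 − 77.5) = 79.72
On Form T, PR 79.72 falls between score 24 (PR 73.5) and 25 (PR 85.6).
Interpolate: 24 + (79.72 − 73.5)/(85.6 − 73.5) × (25 − 24) = 24.5

24.5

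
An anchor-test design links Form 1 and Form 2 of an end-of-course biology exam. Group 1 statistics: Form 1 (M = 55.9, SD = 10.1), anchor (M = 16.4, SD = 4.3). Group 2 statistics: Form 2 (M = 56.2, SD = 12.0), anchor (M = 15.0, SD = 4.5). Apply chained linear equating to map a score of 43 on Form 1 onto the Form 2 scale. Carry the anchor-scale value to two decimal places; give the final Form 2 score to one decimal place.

Form 1 → anchor (Group 1): v = (4.3/10.1)(43 − 55.9) + 16.4 = 10.91
anchor → Form 2 (Group 2): y = (12.0/4.5)(10.91 − 15.0) + 56.2 = 45.3

45.3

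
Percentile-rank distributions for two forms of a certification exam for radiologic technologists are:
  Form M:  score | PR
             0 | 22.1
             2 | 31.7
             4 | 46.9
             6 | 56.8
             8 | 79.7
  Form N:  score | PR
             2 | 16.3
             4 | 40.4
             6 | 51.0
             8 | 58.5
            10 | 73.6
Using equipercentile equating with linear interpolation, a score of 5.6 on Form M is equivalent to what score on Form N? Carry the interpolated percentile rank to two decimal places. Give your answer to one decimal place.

7.0

PR of 5.6 on Form M: 46.9 + (5.6 − 4)/(6 − 4) × (56.8 − 46.9) = 54.82
On Form N, PR 54.82 falls between score 6 (PR 51.0) and 8 (PR 58.5).
Interpolate: 6 + (54.82 − 51.0)/(58.5 − 51.0) × (8 − 6) = 7.0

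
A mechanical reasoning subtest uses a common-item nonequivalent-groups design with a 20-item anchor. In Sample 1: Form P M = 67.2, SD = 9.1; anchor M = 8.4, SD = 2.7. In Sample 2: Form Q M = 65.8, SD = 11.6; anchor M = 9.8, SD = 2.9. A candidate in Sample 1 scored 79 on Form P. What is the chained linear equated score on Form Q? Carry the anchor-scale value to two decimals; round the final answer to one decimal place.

74.2

Form P → anchor (Sample 1): v = (2.7/9.1)(79 − 67.2) + 8.4 = 11.90
anchor → Form Q (Sample 2): y = (11.6/2.9)(11.90 − 9.8) + 65.8 = 74.2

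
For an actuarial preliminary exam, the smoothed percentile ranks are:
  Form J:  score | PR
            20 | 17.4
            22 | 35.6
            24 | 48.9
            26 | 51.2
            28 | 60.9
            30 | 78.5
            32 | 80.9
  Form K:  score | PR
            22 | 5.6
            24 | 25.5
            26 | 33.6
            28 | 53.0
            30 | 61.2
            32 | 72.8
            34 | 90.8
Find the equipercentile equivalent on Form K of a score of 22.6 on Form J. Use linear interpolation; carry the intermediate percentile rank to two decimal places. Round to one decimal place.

26.6

PR of 22.6 on Form J: 35.6 + (22.6 − 22)/(24 − 22) × (48.9 − 35.6) = 39.59
On Form K, PR 39.59 falls between score 26 (PR 33.6) and 28 (PR 53.0).
Interpolate: 26 + (39.59 − 33.6)/(53.0 − 33.6) × (28 − 26) = 26.6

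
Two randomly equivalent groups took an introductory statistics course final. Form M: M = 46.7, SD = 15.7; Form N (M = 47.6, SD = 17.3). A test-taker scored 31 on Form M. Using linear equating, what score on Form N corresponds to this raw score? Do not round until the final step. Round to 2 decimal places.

30.30

Linear equating: y = (SD_Y/SD_X)(x − M_X) + M_Y
y = (17.3/15.7)(31 − 46.7) + 47.6
y = 1.101911 × -15.7 + 47.6 = -17.3000 + 47.6 = 30.30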